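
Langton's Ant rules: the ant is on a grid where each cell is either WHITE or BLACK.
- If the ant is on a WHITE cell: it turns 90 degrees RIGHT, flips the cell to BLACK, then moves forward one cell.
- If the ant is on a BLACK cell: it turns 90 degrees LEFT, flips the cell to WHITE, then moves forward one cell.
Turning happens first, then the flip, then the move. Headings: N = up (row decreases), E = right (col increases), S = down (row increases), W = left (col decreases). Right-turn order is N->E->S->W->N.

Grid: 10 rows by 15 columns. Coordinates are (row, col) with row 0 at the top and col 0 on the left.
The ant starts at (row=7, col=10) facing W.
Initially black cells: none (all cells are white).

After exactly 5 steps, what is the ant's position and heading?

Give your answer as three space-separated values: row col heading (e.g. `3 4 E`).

Step 1: on WHITE (7,10): turn R to N, flip to black, move to (6,10). |black|=1
Step 2: on WHITE (6,10): turn R to E, flip to black, move to (6,11). |black|=2
Step 3: on WHITE (6,11): turn R to S, flip to black, move to (7,11). |black|=3
Step 4: on WHITE (7,11): turn R to W, flip to black, move to (7,10). |black|=4
Step 5: on BLACK (7,10): turn L to S, flip to white, move to (8,10). |black|=3

Answer: 8 10 S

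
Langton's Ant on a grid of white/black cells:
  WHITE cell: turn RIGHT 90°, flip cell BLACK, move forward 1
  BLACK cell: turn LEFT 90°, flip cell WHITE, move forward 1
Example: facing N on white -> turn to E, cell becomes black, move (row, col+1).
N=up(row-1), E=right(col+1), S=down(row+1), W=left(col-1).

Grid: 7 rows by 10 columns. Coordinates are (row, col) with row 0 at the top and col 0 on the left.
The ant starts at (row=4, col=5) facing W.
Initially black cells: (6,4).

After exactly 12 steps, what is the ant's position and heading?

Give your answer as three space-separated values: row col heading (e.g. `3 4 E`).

Answer: 6 5 W

Derivation:
Step 1: on WHITE (4,5): turn R to N, flip to black, move to (3,5). |black|=2
Step 2: on WHITE (3,5): turn R to E, flip to black, move to (3,6). |black|=3
Step 3: on WHITE (3,6): turn R to S, flip to black, move to (4,6). |black|=4
Step 4: on WHITE (4,6): turn R to W, flip to black, move to (4,5). |black|=5
Step 5: on BLACK (4,5): turn L to S, flip to white, move to (5,5). |black|=4
Step 6: on WHITE (5,5): turn R to W, flip to black, move to (5,4). |black|=5
Step 7: on WHITE (5,4): turn R to N, flip to black, move to (4,4). |black|=6
Step 8: on WHITE (4,4): turn R to E, flip to black, move to (4,5). |black|=7
Step 9: on WHITE (4,5): turn R to S, flip to black, move to (5,5). |black|=8
Step 10: on BLACK (5,5): turn L to E, flip to white, move to (5,6). |black|=7
Step 11: on WHITE (5,6): turn R to S, flip to black, move to (6,6). |black|=8
Step 12: on WHITE (6,6): turn R to W, flip to black, move to (6,5). |black|=9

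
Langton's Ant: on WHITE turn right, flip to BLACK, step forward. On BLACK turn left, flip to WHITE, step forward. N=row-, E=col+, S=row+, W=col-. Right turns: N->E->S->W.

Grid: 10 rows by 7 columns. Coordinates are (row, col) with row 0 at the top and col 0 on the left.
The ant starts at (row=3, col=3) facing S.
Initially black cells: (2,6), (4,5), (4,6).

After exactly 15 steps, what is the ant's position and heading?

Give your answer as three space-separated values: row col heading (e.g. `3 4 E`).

Step 1: on WHITE (3,3): turn R to W, flip to black, move to (3,2). |black|=4
Step 2: on WHITE (3,2): turn R to N, flip to black, move to (2,2). |black|=5
Step 3: on WHITE (2,2): turn R to E, flip to black, move to (2,3). |black|=6
Step 4: on WHITE (2,3): turn R to S, flip to black, move to (3,3). |black|=7
Step 5: on BLACK (3,3): turn L to E, flip to white, move to (3,4). |black|=6
Step 6: on WHITE (3,4): turn R to S, flip to black, move to (4,4). |black|=7
Step 7: on WHITE (4,4): turn R to W, flip to black, move to (4,3). |black|=8
Step 8: on WHITE (4,3): turn R to N, flip to black, move to (3,3). |black|=9
Step 9: on WHITE (3,3): turn R to E, flip to black, move to (3,4). |black|=10
Step 10: on BLACK (3,4): turn L to N, flip to white, move to (2,4). |black|=9
Step 11: on WHITE (2,4): turn R to E, flip to black, move to (2,5). |black|=10
Step 12: on WHITE (2,5): turn R to S, flip to black, move to (3,5). |black|=11
Step 13: on WHITE (3,5): turn R to W, flip to black, move to (3,4). |black|=12
Step 14: on WHITE (3,4): turn R to N, flip to black, move to (2,4). |black|=13
Step 15: on BLACK (2,4): turn L to W, flip to white, move to (2,3). |black|=12

Answer: 2 3 W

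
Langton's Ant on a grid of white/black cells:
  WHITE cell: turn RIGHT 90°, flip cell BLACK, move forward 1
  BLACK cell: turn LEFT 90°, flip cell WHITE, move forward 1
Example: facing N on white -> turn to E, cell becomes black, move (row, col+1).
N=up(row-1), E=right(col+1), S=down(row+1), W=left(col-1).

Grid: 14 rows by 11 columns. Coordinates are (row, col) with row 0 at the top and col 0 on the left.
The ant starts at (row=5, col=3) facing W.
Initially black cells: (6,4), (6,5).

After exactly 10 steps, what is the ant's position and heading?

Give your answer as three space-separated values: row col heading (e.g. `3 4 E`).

Answer: 6 4 E

Derivation:
Step 1: on WHITE (5,3): turn R to N, flip to black, move to (4,3). |black|=3
Step 2: on WHITE (4,3): turn R to E, flip to black, move to (4,4). |black|=4
Step 3: on WHITE (4,4): turn R to S, flip to black, move to (5,4). |black|=5
Step 4: on WHITE (5,4): turn R to W, flip to black, move to (5,3). |black|=6
Step 5: on BLACK (5,3): turn L to S, flip to white, move to (6,3). |black|=5
Step 6: on WHITE (6,3): turn R to W, flip to black, move to (6,2). |black|=6
Step 7: on WHITE (6,2): turn R to N, flip to black, move to (5,2). |black|=7
Step 8: on WHITE (5,2): turn R to E, flip to black, move to (5,3). |black|=8
Step 9: on WHITE (5,3): turn R to S, flip to black, move to (6,3). |black|=9
Step 10: on BLACK (6,3): turn L to E, flip to white, move to (6,4). |black|=8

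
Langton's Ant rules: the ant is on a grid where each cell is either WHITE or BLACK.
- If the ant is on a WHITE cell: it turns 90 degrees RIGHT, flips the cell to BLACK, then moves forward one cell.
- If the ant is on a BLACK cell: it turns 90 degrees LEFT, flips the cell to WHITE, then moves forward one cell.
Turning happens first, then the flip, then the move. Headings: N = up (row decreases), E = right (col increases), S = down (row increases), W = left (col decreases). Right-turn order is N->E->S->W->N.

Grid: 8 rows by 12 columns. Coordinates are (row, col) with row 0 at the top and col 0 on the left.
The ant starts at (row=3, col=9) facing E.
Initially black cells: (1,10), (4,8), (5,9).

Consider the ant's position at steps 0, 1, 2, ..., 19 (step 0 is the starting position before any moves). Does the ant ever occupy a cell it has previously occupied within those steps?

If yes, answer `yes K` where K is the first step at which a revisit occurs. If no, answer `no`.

Step 1: on WHITE (3,9): turn R to S, flip to black, move to (4,9). |black|=4 — new cell
Step 2: on WHITE (4,9): turn R to W, flip to black, move to (4,8). |black|=5 — new cell
Step 3: on BLACK (4,8): turn L to S, flip to white, move to (5,8). |black|=4 — new cell
Step 4: on WHITE (5,8): turn R to W, flip to black, move to (5,7). |black|=5 — new cell
Step 5: on WHITE (5,7): turn R to N, flip to black, move to (4,7). |black|=6 — new cell
Step 6: on WHITE (4,7): turn R to E, flip to black, move to (4,8). |black|=7 — REVISIT

Answer: yes 6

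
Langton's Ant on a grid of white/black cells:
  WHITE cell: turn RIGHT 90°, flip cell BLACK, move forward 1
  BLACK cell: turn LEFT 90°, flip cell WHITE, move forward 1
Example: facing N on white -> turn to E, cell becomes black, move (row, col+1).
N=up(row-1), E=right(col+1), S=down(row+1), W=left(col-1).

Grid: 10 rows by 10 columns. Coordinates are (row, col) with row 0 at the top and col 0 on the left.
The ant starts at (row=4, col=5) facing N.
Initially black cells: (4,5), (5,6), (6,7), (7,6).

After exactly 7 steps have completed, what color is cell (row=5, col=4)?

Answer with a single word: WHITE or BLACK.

Answer: BLACK

Derivation:
Step 1: on BLACK (4,5): turn L to W, flip to white, move to (4,4). |black|=3
Step 2: on WHITE (4,4): turn R to N, flip to black, move to (3,4). |black|=4
Step 3: on WHITE (3,4): turn R to E, flip to black, move to (3,5). |black|=5
Step 4: on WHITE (3,5): turn R to S, flip to black, move to (4,5). |black|=6
Step 5: on WHITE (4,5): turn R to W, flip to black, move to (4,4). |black|=7
Step 6: on BLACK (4,4): turn L to S, flip to white, move to (5,4). |black|=6
Step 7: on WHITE (5,4): turn R to W, flip to black, move to (5,3). |black|=7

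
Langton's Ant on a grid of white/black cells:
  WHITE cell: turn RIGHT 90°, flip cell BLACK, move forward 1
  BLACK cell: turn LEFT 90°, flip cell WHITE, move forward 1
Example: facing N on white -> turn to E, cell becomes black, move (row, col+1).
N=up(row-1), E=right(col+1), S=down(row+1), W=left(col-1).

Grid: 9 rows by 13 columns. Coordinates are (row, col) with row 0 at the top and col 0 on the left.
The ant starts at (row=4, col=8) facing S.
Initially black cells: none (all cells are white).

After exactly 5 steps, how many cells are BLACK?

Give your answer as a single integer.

Answer: 3

Derivation:
Step 1: on WHITE (4,8): turn R to W, flip to black, move to (4,7). |black|=1
Step 2: on WHITE (4,7): turn R to N, flip to black, move to (3,7). |black|=2
Step 3: on WHITE (3,7): turn R to E, flip to black, move to (3,8). |black|=3
Step 4: on WHITE (3,8): turn R to S, flip to black, move to (4,8). |black|=4
Step 5: on BLACK (4,8): turn L to E, flip to white, move to (4,9). |black|=3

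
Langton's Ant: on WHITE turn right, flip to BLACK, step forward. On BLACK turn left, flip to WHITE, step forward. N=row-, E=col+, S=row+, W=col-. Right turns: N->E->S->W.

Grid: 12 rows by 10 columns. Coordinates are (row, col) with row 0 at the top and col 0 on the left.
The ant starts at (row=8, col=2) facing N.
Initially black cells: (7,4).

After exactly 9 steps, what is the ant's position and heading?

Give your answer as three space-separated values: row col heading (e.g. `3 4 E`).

Answer: 8 1 W

Derivation:
Step 1: on WHITE (8,2): turn R to E, flip to black, move to (8,3). |black|=2
Step 2: on WHITE (8,3): turn R to S, flip to black, move to (9,3). |black|=3
Step 3: on WHITE (9,3): turn R to W, flip to black, move to (9,2). |black|=4
Step 4: on WHITE (9,2): turn R to N, flip to black, move to (8,2). |black|=5
Step 5: on BLACK (8,2): turn L to W, flip to white, move to (8,1). |black|=4
Step 6: on WHITE (8,1): turn R to N, flip to black, move to (7,1). |black|=5
Step 7: on WHITE (7,1): turn R to E, flip to black, move to (7,2). |black|=6
Step 8: on WHITE (7,2): turn R to S, flip to black, move to (8,2). |black|=7
Step 9: on WHITE (8,2): turn R to W, flip to black, move to (8,1). |black|=8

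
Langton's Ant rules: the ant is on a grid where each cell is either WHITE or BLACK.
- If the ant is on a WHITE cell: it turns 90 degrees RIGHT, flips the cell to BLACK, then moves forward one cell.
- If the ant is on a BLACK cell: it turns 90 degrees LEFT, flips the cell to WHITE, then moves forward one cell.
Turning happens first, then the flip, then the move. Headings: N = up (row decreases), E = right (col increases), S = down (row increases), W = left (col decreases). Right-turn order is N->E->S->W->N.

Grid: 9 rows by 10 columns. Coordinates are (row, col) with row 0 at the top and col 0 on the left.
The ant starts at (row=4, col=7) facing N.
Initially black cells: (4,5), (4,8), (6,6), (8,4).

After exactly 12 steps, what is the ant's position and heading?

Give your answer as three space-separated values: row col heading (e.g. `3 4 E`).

Step 1: on WHITE (4,7): turn R to E, flip to black, move to (4,8). |black|=5
Step 2: on BLACK (4,8): turn L to N, flip to white, move to (3,8). |black|=4
Step 3: on WHITE (3,8): turn R to E, flip to black, move to (3,9). |black|=5
Step 4: on WHITE (3,9): turn R to S, flip to black, move to (4,9). |black|=6
Step 5: on WHITE (4,9): turn R to W, flip to black, move to (4,8). |black|=7
Step 6: on WHITE (4,8): turn R to N, flip to black, move to (3,8). |black|=8
Step 7: on BLACK (3,8): turn L to W, flip to white, move to (3,7). |black|=7
Step 8: on WHITE (3,7): turn R to N, flip to black, move to (2,7). |black|=8
Step 9: on WHITE (2,7): turn R to E, flip to black, move to (2,8). |black|=9
Step 10: on WHITE (2,8): turn R to S, flip to black, move to (3,8). |black|=10
Step 11: on WHITE (3,8): turn R to W, flip to black, move to (3,7). |black|=11
Step 12: on BLACK (3,7): turn L to S, flip to white, move to (4,7). |black|=10

Answer: 4 7 S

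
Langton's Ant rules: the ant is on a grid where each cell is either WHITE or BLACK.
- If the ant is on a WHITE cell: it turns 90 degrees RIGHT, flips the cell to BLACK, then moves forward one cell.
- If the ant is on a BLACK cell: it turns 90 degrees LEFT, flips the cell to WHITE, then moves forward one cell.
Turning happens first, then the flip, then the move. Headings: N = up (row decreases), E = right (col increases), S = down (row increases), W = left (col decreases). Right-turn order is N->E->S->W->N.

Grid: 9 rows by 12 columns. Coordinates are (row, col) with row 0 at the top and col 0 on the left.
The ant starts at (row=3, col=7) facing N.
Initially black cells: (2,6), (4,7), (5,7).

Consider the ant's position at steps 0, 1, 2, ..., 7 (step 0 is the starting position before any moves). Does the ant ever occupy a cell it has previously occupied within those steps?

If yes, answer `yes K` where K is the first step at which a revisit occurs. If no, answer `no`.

Answer: no

Derivation:
Step 1: on WHITE (3,7): turn R to E, flip to black, move to (3,8). |black|=4 — new cell
Step 2: on WHITE (3,8): turn R to S, flip to black, move to (4,8). |black|=5 — new cell
Step 3: on WHITE (4,8): turn R to W, flip to black, move to (4,7). |black|=6 — new cell
Step 4: on BLACK (4,7): turn L to S, flip to white, move to (5,7). |black|=5 — new cell
Step 5: on BLACK (5,7): turn L to E, flip to white, move to (5,8). |black|=4 — new cell
Step 6: on WHITE (5,8): turn R to S, flip to black, move to (6,8). |black|=5 — new cell
Step 7: on WHITE (6,8): turn R to W, flip to black, move to (6,7). |black|=6 — new cell
No revisit within 7 steps.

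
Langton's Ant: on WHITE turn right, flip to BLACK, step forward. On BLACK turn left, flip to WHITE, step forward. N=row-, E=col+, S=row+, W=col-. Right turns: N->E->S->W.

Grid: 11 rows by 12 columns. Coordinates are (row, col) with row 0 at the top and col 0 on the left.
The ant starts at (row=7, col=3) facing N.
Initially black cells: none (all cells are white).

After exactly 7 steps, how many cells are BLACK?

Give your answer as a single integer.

Answer: 5

Derivation:
Step 1: on WHITE (7,3): turn R to E, flip to black, move to (7,4). |black|=1
Step 2: on WHITE (7,4): turn R to S, flip to black, move to (8,4). |black|=2
Step 3: on WHITE (8,4): turn R to W, flip to black, move to (8,3). |black|=3
Step 4: on WHITE (8,3): turn R to N, flip to black, move to (7,3). |black|=4
Step 5: on BLACK (7,3): turn L to W, flip to white, move to (7,2). |black|=3
Step 6: on WHITE (7,2): turn R to N, flip to black, move to (6,2). |black|=4
Step 7: on WHITE (6,2): turn R to E, flip to black, move to (6,3). |black|=5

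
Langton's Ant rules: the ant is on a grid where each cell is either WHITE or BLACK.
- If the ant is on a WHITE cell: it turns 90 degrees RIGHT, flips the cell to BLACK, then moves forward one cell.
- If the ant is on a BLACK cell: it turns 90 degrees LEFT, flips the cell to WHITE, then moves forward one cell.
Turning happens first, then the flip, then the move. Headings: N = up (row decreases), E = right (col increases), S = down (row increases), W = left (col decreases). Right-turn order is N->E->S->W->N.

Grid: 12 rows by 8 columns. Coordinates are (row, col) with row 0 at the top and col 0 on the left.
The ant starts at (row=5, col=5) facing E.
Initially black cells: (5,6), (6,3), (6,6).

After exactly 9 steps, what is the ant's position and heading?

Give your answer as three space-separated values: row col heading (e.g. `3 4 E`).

Step 1: on WHITE (5,5): turn R to S, flip to black, move to (6,5). |black|=4
Step 2: on WHITE (6,5): turn R to W, flip to black, move to (6,4). |black|=5
Step 3: on WHITE (6,4): turn R to N, flip to black, move to (5,4). |black|=6
Step 4: on WHITE (5,4): turn R to E, flip to black, move to (5,5). |black|=7
Step 5: on BLACK (5,5): turn L to N, flip to white, move to (4,5). |black|=6
Step 6: on WHITE (4,5): turn R to E, flip to black, move to (4,6). |black|=7
Step 7: on WHITE (4,6): turn R to S, flip to black, move to (5,6). |black|=8
Step 8: on BLACK (5,6): turn L to E, flip to white, move to (5,7). |black|=7
Step 9: on WHITE (5,7): turn R to S, flip to black, move to (6,7). |black|=8

Answer: 6 7 S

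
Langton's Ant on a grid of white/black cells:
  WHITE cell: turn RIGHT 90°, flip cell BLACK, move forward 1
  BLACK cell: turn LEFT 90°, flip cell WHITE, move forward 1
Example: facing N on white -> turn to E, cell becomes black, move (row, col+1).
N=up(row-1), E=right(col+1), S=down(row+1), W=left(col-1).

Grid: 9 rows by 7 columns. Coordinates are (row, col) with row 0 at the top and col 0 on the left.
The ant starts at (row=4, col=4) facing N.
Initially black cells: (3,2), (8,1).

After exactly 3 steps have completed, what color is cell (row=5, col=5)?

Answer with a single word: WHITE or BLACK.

Answer: BLACK

Derivation:
Step 1: on WHITE (4,4): turn R to E, flip to black, move to (4,5). |black|=3
Step 2: on WHITE (4,5): turn R to S, flip to black, move to (5,5). |black|=4
Step 3: on WHITE (5,5): turn R to W, flip to black, move to (5,4). |black|=5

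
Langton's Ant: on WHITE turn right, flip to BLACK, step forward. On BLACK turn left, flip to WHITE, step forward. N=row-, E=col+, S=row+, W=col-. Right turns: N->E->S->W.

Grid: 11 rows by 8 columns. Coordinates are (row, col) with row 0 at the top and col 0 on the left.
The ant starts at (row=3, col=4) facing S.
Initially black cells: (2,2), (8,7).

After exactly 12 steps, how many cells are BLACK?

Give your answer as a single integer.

Step 1: on WHITE (3,4): turn R to W, flip to black, move to (3,3). |black|=3
Step 2: on WHITE (3,3): turn R to N, flip to black, move to (2,3). |black|=4
Step 3: on WHITE (2,3): turn R to E, flip to black, move to (2,4). |black|=5
Step 4: on WHITE (2,4): turn R to S, flip to black, move to (3,4). |black|=6
Step 5: on BLACK (3,4): turn L to E, flip to white, move to (3,5). |black|=5
Step 6: on WHITE (3,5): turn R to S, flip to black, move to (4,5). |black|=6
Step 7: on WHITE (4,5): turn R to W, flip to black, move to (4,4). |black|=7
Step 8: on WHITE (4,4): turn R to N, flip to black, move to (3,4). |black|=8
Step 9: on WHITE (3,4): turn R to E, flip to black, move to (3,5). |black|=9
Step 10: on BLACK (3,5): turn L to N, flip to white, move to (2,5). |black|=8
Step 11: on WHITE (2,5): turn R to E, flip to black, move to (2,6). |black|=9
Step 12: on WHITE (2,6): turn R to S, flip to black, move to (3,6). |black|=10

Answer: 10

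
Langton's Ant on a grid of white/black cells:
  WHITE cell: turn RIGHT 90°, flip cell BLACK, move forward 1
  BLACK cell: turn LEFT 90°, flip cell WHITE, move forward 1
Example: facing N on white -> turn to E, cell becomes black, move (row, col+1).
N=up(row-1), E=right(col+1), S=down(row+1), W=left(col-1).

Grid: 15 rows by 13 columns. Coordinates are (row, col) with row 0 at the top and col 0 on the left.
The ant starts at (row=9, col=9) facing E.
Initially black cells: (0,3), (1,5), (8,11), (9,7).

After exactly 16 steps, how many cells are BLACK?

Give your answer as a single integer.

Step 1: on WHITE (9,9): turn R to S, flip to black, move to (10,9). |black|=5
Step 2: on WHITE (10,9): turn R to W, flip to black, move to (10,8). |black|=6
Step 3: on WHITE (10,8): turn R to N, flip to black, move to (9,8). |black|=7
Step 4: on WHITE (9,8): turn R to E, flip to black, move to (9,9). |black|=8
Step 5: on BLACK (9,9): turn L to N, flip to white, move to (8,9). |black|=7
Step 6: on WHITE (8,9): turn R to E, flip to black, move to (8,10). |black|=8
Step 7: on WHITE (8,10): turn R to S, flip to black, move to (9,10). |black|=9
Step 8: on WHITE (9,10): turn R to W, flip to black, move to (9,9). |black|=10
Step 9: on WHITE (9,9): turn R to N, flip to black, move to (8,9). |black|=11
Step 10: on BLACK (8,9): turn L to W, flip to white, move to (8,8). |black|=10
Step 11: on WHITE (8,8): turn R to N, flip to black, move to (7,8). |black|=11
Step 12: on WHITE (7,8): turn R to E, flip to black, move to (7,9). |black|=12
Step 13: on WHITE (7,9): turn R to S, flip to black, move to (8,9). |black|=13
Step 14: on WHITE (8,9): turn R to W, flip to black, move to (8,8). |black|=14
Step 15: on BLACK (8,8): turn L to S, flip to white, move to (9,8). |black|=13
Step 16: on BLACK (9,8): turn L to E, flip to white, move to (9,9). |black|=12

Answer: 12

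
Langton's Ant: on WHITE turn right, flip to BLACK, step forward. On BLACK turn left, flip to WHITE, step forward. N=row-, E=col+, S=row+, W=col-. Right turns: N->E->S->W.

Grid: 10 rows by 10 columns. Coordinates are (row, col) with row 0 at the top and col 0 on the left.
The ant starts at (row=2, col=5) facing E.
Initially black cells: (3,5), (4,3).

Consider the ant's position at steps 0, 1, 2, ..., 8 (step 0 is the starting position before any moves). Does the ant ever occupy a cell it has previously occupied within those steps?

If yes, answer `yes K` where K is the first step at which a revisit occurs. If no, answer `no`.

Step 1: on WHITE (2,5): turn R to S, flip to black, move to (3,5). |black|=3 — new cell
Step 2: on BLACK (3,5): turn L to E, flip to white, move to (3,6). |black|=2 — new cell
Step 3: on WHITE (3,6): turn R to S, flip to black, move to (4,6). |black|=3 — new cell
Step 4: on WHITE (4,6): turn R to W, flip to black, move to (4,5). |black|=4 — new cell
Step 5: on WHITE (4,5): turn R to N, flip to black, move to (3,5). |black|=5 — REVISIT

Answer: yes 5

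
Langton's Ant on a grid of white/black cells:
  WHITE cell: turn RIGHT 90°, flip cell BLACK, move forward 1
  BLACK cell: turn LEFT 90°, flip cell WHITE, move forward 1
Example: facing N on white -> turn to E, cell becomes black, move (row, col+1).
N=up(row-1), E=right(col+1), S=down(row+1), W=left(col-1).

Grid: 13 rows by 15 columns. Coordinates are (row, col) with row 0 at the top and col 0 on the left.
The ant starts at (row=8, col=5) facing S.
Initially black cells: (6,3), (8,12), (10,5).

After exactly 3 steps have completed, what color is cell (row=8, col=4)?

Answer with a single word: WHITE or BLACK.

Answer: BLACK

Derivation:
Step 1: on WHITE (8,5): turn R to W, flip to black, move to (8,4). |black|=4
Step 2: on WHITE (8,4): turn R to N, flip to black, move to (7,4). |black|=5
Step 3: on WHITE (7,4): turn R to E, flip to black, move to (7,5). |black|=6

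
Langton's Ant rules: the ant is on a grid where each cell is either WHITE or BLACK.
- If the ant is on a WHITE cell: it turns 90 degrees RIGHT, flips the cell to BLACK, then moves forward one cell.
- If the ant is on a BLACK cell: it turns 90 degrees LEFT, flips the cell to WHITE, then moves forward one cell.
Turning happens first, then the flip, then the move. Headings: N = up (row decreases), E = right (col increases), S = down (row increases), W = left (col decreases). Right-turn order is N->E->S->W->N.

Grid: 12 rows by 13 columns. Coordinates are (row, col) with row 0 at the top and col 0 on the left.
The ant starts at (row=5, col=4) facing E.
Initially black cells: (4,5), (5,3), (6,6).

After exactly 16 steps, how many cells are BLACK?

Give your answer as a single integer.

Answer: 9

Derivation:
Step 1: on WHITE (5,4): turn R to S, flip to black, move to (6,4). |black|=4
Step 2: on WHITE (6,4): turn R to W, flip to black, move to (6,3). |black|=5
Step 3: on WHITE (6,3): turn R to N, flip to black, move to (5,3). |black|=6
Step 4: on BLACK (5,3): turn L to W, flip to white, move to (5,2). |black|=5
Step 5: on WHITE (5,2): turn R to N, flip to black, move to (4,2). |black|=6
Step 6: on WHITE (4,2): turn R to E, flip to black, move to (4,3). |black|=7
Step 7: on WHITE (4,3): turn R to S, flip to black, move to (5,3). |black|=8
Step 8: on WHITE (5,3): turn R to W, flip to black, move to (5,2). |black|=9
Step 9: on BLACK (5,2): turn L to S, flip to white, move to (6,2). |black|=8
Step 10: on WHITE (6,2): turn R to W, flip to black, move to (6,1). |black|=9
Step 11: on WHITE (6,1): turn R to N, flip to black, move to (5,1). |black|=10
Step 12: on WHITE (5,1): turn R to E, flip to black, move to (5,2). |black|=11
Step 13: on WHITE (5,2): turn R to S, flip to black, move to (6,2). |black|=12
Step 14: on BLACK (6,2): turn L to E, flip to white, move to (6,3). |black|=11
Step 15: on BLACK (6,3): turn L to N, flip to white, move to (5,3). |black|=10
Step 16: on BLACK (5,3): turn L to W, flip to white, move to (5,2). |black|=9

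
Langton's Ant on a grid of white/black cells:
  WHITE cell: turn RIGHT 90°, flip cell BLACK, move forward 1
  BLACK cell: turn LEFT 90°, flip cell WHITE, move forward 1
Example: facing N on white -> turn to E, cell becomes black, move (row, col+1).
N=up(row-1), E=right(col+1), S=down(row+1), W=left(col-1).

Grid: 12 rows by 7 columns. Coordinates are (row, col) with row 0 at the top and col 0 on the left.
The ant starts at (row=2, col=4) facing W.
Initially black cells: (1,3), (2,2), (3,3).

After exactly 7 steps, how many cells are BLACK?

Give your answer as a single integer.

Step 1: on WHITE (2,4): turn R to N, flip to black, move to (1,4). |black|=4
Step 2: on WHITE (1,4): turn R to E, flip to black, move to (1,5). |black|=5
Step 3: on WHITE (1,5): turn R to S, flip to black, move to (2,5). |black|=6
Step 4: on WHITE (2,5): turn R to W, flip to black, move to (2,4). |black|=7
Step 5: on BLACK (2,4): turn L to S, flip to white, move to (3,4). |black|=6
Step 6: on WHITE (3,4): turn R to W, flip to black, move to (3,3). |black|=7
Step 7: on BLACK (3,3): turn L to S, flip to white, move to (4,3). |black|=6

Answer: 6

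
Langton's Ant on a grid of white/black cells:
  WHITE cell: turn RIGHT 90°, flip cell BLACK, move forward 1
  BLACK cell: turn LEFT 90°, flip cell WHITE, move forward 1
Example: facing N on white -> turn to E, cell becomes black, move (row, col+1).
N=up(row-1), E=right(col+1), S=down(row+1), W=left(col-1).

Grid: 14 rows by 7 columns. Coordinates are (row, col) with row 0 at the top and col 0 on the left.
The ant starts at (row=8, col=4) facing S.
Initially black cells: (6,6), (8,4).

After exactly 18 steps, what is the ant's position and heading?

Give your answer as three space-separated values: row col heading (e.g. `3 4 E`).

Answer: 7 5 N

Derivation:
Step 1: on BLACK (8,4): turn L to E, flip to white, move to (8,5). |black|=1
Step 2: on WHITE (8,5): turn R to S, flip to black, move to (9,5). |black|=2
Step 3: on WHITE (9,5): turn R to W, flip to black, move to (9,4). |black|=3
Step 4: on WHITE (9,4): turn R to N, flip to black, move to (8,4). |black|=4
Step 5: on WHITE (8,4): turn R to E, flip to black, move to (8,5). |black|=5
Step 6: on BLACK (8,5): turn L to N, flip to white, move to (7,5). |black|=4
Step 7: on WHITE (7,5): turn R to E, flip to black, move to (7,6). |black|=5
Step 8: on WHITE (7,6): turn R to S, flip to black, move to (8,6). |black|=6
Step 9: on WHITE (8,6): turn R to W, flip to black, move to (8,5). |black|=7
Step 10: on WHITE (8,5): turn R to N, flip to black, move to (7,5). |black|=8
Step 11: on BLACK (7,5): turn L to W, flip to white, move to (7,4). |black|=7
Step 12: on WHITE (7,4): turn R to N, flip to black, move to (6,4). |black|=8
Step 13: on WHITE (6,4): turn R to E, flip to black, move to (6,5). |black|=9
Step 14: on WHITE (6,5): turn R to S, flip to black, move to (7,5). |black|=10
Step 15: on WHITE (7,5): turn R to W, flip to black, move to (7,4). |black|=11
Step 16: on BLACK (7,4): turn L to S, flip to white, move to (8,4). |black|=10
Step 17: on BLACK (8,4): turn L to E, flip to white, move to (8,5). |black|=9
Step 18: on BLACK (8,5): turn L to N, flip to white, move to (7,5). |black|=8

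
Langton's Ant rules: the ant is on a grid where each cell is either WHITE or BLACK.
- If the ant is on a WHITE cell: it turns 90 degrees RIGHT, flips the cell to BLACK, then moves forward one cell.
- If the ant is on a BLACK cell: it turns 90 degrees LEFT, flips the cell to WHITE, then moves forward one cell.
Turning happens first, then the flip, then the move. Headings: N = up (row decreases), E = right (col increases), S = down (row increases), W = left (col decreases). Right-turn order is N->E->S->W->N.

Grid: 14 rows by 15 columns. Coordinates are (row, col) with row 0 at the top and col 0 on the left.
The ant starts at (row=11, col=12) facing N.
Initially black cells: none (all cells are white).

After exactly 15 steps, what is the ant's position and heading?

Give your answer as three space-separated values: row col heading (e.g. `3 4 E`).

Answer: 12 12 E

Derivation:
Step 1: on WHITE (11,12): turn R to E, flip to black, move to (11,13). |black|=1
Step 2: on WHITE (11,13): turn R to S, flip to black, move to (12,13). |black|=2
Step 3: on WHITE (12,13): turn R to W, flip to black, move to (12,12). |black|=3
Step 4: on WHITE (12,12): turn R to N, flip to black, move to (11,12). |black|=4
Step 5: on BLACK (11,12): turn L to W, flip to white, move to (11,11). |black|=3
Step 6: on WHITE (11,11): turn R to N, flip to black, move to (10,11). |black|=4
Step 7: on WHITE (10,11): turn R to E, flip to black, move to (10,12). |black|=5
Step 8: on WHITE (10,12): turn R to S, flip to black, move to (11,12). |black|=6
Step 9: on WHITE (11,12): turn R to W, flip to black, move to (11,11). |black|=7
Step 10: on BLACK (11,11): turn L to S, flip to white, move to (12,11). |black|=6
Step 11: on WHITE (12,11): turn R to W, flip to black, move to (12,10). |black|=7
Step 12: on WHITE (12,10): turn R to N, flip to black, move to (11,10). |black|=8
Step 13: on WHITE (11,10): turn R to E, flip to black, move to (11,11). |black|=9
Step 14: on WHITE (11,11): turn R to S, flip to black, move to (12,11). |black|=10
Step 15: on BLACK (12,11): turn L to E, flip to white, move to (12,12). |black|=9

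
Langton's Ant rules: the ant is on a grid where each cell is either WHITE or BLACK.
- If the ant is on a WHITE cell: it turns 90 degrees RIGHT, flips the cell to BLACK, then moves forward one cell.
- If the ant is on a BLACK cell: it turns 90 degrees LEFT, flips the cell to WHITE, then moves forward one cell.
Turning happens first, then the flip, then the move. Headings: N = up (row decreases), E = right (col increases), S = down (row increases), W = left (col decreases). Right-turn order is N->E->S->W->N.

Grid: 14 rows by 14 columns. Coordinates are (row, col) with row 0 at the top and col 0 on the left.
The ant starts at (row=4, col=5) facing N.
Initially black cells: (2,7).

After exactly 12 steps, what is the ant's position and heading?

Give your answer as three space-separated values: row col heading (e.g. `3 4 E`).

Answer: 4 3 N

Derivation:
Step 1: on WHITE (4,5): turn R to E, flip to black, move to (4,6). |black|=2
Step 2: on WHITE (4,6): turn R to S, flip to black, move to (5,6). |black|=3
Step 3: on WHITE (5,6): turn R to W, flip to black, move to (5,5). |black|=4
Step 4: on WHITE (5,5): turn R to N, flip to black, move to (4,5). |black|=5
Step 5: on BLACK (4,5): turn L to W, flip to white, move to (4,4). |black|=4
Step 6: on WHITE (4,4): turn R to N, flip to black, move to (3,4). |black|=5
Step 7: on WHITE (3,4): turn R to E, flip to black, move to (3,5). |black|=6
Step 8: on WHITE (3,5): turn R to S, flip to black, move to (4,5). |black|=7
Step 9: on WHITE (4,5): turn R to W, flip to black, move to (4,4). |black|=8
Step 10: on BLACK (4,4): turn L to S, flip to white, move to (5,4). |black|=7
Step 11: on WHITE (5,4): turn R to W, flip to black, move to (5,3). |black|=8
Step 12: on WHITE (5,3): turn R to N, flip to black, move to (4,3). |black|=9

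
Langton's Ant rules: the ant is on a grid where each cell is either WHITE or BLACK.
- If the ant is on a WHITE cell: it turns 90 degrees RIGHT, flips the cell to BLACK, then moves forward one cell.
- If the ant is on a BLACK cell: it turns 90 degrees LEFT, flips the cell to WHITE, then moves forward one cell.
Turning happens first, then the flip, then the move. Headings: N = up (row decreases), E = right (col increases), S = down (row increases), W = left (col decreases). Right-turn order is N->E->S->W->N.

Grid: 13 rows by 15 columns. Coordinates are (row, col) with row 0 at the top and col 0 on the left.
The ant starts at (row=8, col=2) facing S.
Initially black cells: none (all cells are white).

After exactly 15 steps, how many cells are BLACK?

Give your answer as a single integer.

Answer: 9

Derivation:
Step 1: on WHITE (8,2): turn R to W, flip to black, move to (8,1). |black|=1
Step 2: on WHITE (8,1): turn R to N, flip to black, move to (7,1). |black|=2
Step 3: on WHITE (7,1): turn R to E, flip to black, move to (7,2). |black|=3
Step 4: on WHITE (7,2): turn R to S, flip to black, move to (8,2). |black|=4
Step 5: on BLACK (8,2): turn L to E, flip to white, move to (8,3). |black|=3
Step 6: on WHITE (8,3): turn R to S, flip to black, move to (9,3). |black|=4
Step 7: on WHITE (9,3): turn R to W, flip to black, move to (9,2). |black|=5
Step 8: on WHITE (9,2): turn R to N, flip to black, move to (8,2). |black|=6
Step 9: on WHITE (8,2): turn R to E, flip to black, move to (8,3). |black|=7
Step 10: on BLACK (8,3): turn L to N, flip to white, move to (7,3). |black|=6
Step 11: on WHITE (7,3): turn R to E, flip to black, move to (7,4). |black|=7
Step 12: on WHITE (7,4): turn R to S, flip to black, move to (8,4). |black|=8
Step 13: on WHITE (8,4): turn R to W, flip to black, move to (8,3). |black|=9
Step 14: on WHITE (8,3): turn R to N, flip to black, move to (7,3). |black|=10
Step 15: on BLACK (7,3): turn L to W, flip to white, move to (7,2). |black|=9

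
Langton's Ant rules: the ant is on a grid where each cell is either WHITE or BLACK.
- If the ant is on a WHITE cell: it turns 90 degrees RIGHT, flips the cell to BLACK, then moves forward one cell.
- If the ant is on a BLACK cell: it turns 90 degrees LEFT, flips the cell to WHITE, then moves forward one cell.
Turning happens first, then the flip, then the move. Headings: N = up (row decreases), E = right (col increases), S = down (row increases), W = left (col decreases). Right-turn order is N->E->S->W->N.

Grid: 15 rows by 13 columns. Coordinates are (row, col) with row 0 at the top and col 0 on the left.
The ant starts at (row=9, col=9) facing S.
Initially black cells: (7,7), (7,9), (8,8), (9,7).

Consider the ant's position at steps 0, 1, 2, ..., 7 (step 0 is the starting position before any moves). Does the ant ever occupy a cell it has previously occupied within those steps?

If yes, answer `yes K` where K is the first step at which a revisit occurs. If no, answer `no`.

Answer: no

Derivation:
Step 1: on WHITE (9,9): turn R to W, flip to black, move to (9,8). |black|=5 — new cell
Step 2: on WHITE (9,8): turn R to N, flip to black, move to (8,8). |black|=6 — new cell
Step 3: on BLACK (8,8): turn L to W, flip to white, move to (8,7). |black|=5 — new cell
Step 4: on WHITE (8,7): turn R to N, flip to black, move to (7,7). |black|=6 — new cell
Step 5: on BLACK (7,7): turn L to W, flip to white, move to (7,6). |black|=5 — new cell
Step 6: on WHITE (7,6): turn R to N, flip to black, move to (6,6). |black|=6 — new cell
Step 7: on WHITE (6,6): turn R to E, flip to black, move to (6,7). |black|=7 — new cell
No revisit within 7 steps.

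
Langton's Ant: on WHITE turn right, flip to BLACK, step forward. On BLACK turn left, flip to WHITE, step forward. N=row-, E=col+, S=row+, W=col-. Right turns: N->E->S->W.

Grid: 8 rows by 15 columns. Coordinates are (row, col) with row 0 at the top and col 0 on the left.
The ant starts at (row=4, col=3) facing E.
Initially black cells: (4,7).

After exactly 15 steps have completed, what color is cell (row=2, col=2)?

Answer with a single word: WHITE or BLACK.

Answer: BLACK

Derivation:
Step 1: on WHITE (4,3): turn R to S, flip to black, move to (5,3). |black|=2
Step 2: on WHITE (5,3): turn R to W, flip to black, move to (5,2). |black|=3
Step 3: on WHITE (5,2): turn R to N, flip to black, move to (4,2). |black|=4
Step 4: on WHITE (4,2): turn R to E, flip to black, move to (4,3). |black|=5
Step 5: on BLACK (4,3): turn L to N, flip to white, move to (3,3). |black|=4
Step 6: on WHITE (3,3): turn R to E, flip to black, move to (3,4). |black|=5
Step 7: on WHITE (3,4): turn R to S, flip to black, move to (4,4). |black|=6
Step 8: on WHITE (4,4): turn R to W, flip to black, move to (4,3). |black|=7
Step 9: on WHITE (4,3): turn R to N, flip to black, move to (3,3). |black|=8
Step 10: on BLACK (3,3): turn L to W, flip to white, move to (3,2). |black|=7
Step 11: on WHITE (3,2): turn R to N, flip to black, move to (2,2). |black|=8
Step 12: on WHITE (2,2): turn R to E, flip to black, move to (2,3). |black|=9
Step 13: on WHITE (2,3): turn R to S, flip to black, move to (3,3). |black|=10
Step 14: on WHITE (3,3): turn R to W, flip to black, move to (3,2). |black|=11
Step 15: on BLACK (3,2): turn L to S, flip to white, move to (4,2). |black|=10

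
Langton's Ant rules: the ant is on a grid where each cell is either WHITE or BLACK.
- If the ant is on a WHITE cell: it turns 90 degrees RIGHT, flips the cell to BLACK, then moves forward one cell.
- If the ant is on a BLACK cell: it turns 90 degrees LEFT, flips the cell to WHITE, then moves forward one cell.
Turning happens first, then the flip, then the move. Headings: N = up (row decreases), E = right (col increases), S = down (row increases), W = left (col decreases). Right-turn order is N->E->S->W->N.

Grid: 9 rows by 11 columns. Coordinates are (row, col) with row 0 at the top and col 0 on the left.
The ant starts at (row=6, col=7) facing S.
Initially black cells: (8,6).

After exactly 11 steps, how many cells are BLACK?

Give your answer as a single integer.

Answer: 8

Derivation:
Step 1: on WHITE (6,7): turn R to W, flip to black, move to (6,6). |black|=2
Step 2: on WHITE (6,6): turn R to N, flip to black, move to (5,6). |black|=3
Step 3: on WHITE (5,6): turn R to E, flip to black, move to (5,7). |black|=4
Step 4: on WHITE (5,7): turn R to S, flip to black, move to (6,7). |black|=5
Step 5: on BLACK (6,7): turn L to E, flip to white, move to (6,8). |black|=4
Step 6: on WHITE (6,8): turn R to S, flip to black, move to (7,8). |black|=5
Step 7: on WHITE (7,8): turn R to W, flip to black, move to (7,7). |black|=6
Step 8: on WHITE (7,7): turn R to N, flip to black, move to (6,7). |black|=7
Step 9: on WHITE (6,7): turn R to E, flip to black, move to (6,8). |black|=8
Step 10: on BLACK (6,8): turn L to N, flip to white, move to (5,8). |black|=7
Step 11: on WHITE (5,8): turn R to E, flip to black, move to (5,9). |black|=8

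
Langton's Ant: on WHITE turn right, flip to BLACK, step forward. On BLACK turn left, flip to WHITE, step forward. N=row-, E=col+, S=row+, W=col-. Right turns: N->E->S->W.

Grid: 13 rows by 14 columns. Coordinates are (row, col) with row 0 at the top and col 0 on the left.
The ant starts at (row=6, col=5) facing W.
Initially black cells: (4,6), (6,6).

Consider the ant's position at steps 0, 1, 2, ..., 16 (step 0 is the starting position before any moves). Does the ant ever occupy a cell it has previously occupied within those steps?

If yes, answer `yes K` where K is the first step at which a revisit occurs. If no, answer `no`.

Step 1: on WHITE (6,5): turn R to N, flip to black, move to (5,5). |black|=3 — new cell
Step 2: on WHITE (5,5): turn R to E, flip to black, move to (5,6). |black|=4 — new cell
Step 3: on WHITE (5,6): turn R to S, flip to black, move to (6,6). |black|=5 — new cell
Step 4: on BLACK (6,6): turn L to E, flip to white, move to (6,7). |black|=4 — new cell
Step 5: on WHITE (6,7): turn R to S, flip to black, move to (7,7). |black|=5 — new cell
Step 6: on WHITE (7,7): turn R to W, flip to black, move to (7,6). |black|=6 — new cell
Step 7: on WHITE (7,6): turn R to N, flip to black, move to (6,6). |black|=7 — REVISIT

Answer: yes 7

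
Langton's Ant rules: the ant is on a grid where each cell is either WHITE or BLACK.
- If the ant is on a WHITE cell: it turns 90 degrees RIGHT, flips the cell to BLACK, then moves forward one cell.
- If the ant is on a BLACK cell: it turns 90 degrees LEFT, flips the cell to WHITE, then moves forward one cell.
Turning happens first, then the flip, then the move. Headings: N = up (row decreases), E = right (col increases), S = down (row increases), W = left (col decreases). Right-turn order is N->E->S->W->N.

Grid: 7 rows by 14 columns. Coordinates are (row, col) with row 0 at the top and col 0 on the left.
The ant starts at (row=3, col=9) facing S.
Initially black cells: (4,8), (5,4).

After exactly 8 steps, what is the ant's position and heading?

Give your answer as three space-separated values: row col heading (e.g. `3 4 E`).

Answer: 3 9 N

Derivation:
Step 1: on WHITE (3,9): turn R to W, flip to black, move to (3,8). |black|=3
Step 2: on WHITE (3,8): turn R to N, flip to black, move to (2,8). |black|=4
Step 3: on WHITE (2,8): turn R to E, flip to black, move to (2,9). |black|=5
Step 4: on WHITE (2,9): turn R to S, flip to black, move to (3,9). |black|=6
Step 5: on BLACK (3,9): turn L to E, flip to white, move to (3,10). |black|=5
Step 6: on WHITE (3,10): turn R to S, flip to black, move to (4,10). |black|=6
Step 7: on WHITE (4,10): turn R to W, flip to black, move to (4,9). |black|=7
Step 8: on WHITE (4,9): turn R to N, flip to black, move to (3,9). |black|=8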